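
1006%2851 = 1006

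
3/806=3/806 = 0.00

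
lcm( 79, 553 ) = 553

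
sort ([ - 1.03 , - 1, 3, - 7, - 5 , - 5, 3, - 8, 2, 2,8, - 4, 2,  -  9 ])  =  [- 9,-8,-7, - 5,  -  5, - 4, - 1.03, - 1, 2, 2 , 2, 3 , 3, 8 ]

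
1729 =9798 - 8069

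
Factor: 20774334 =2^1*3^1*7^2*19^1*3719^1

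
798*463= 369474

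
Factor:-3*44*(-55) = 2^2*3^1  *5^1*11^2 = 7260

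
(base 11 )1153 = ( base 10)1510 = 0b10111100110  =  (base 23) 2jf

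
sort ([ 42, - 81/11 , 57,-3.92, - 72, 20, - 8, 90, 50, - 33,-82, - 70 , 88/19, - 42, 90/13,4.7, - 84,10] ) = [-84, - 82, - 72, - 70,- 42, - 33, - 8, - 81/11, - 3.92,88/19,  4.7, 90/13, 10, 20, 42, 50, 57, 90 ] 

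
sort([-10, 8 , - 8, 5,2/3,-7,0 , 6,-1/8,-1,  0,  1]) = [ - 10, - 8, - 7, - 1, - 1/8,0,0,2/3, 1, 5,  6, 8] 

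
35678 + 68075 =103753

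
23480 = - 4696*( - 5) 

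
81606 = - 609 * (- 134)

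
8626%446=152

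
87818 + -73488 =14330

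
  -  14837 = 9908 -24745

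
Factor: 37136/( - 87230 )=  - 2^3*5^( - 1)* 13^( - 1)*61^(-1 )*211^1   =  -1688/3965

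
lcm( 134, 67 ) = 134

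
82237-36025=46212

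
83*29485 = 2447255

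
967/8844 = 967/8844 = 0.11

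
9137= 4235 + 4902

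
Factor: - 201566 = -2^1*97^1* 1039^1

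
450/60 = 15/2 = 7.50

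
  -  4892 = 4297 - 9189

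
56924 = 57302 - 378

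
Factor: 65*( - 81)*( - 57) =3^5*5^1 * 13^1 * 19^1 = 300105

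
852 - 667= 185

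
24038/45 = 534+8/45 = 534.18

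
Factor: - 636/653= - 2^2 * 3^1 * 53^1*653^( - 1) 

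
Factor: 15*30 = 2^1*3^2*5^2= 450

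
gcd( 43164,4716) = 36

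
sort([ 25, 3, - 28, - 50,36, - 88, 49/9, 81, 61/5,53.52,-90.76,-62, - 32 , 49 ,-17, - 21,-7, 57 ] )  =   [ - 90.76, - 88,-62, - 50, - 32, - 28,-21,  -  17 , - 7,  3, 49/9, 61/5,25, 36,49, 53.52, 57, 81] 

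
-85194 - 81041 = - 166235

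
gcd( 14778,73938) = 6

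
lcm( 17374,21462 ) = 364854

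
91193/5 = 91193/5 = 18238.60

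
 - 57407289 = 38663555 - 96070844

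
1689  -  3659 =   -  1970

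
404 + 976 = 1380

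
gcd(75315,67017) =3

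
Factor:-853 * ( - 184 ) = 156952 = 2^3 * 23^1*853^1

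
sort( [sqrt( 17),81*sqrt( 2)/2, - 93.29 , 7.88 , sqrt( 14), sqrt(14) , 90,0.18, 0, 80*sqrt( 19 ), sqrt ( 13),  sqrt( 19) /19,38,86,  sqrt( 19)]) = [ - 93.29, 0,0.18,sqrt( 19)/19,sqrt(13),  sqrt( 14),sqrt(14),  sqrt(17 ),sqrt( 19),7.88, 38,81*sqrt( 2)/2,  86,90, 80  *  sqrt( 19)]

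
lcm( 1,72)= 72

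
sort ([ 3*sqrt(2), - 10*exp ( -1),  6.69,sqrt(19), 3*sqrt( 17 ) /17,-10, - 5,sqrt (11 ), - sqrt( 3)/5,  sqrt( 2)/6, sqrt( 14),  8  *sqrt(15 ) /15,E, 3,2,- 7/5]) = [ - 10,-5,-10*exp( - 1),  -  7/5,  -  sqrt (3 )/5,sqrt( 2)/6, 3*sqrt(17)/17,2, 8*sqrt(15 ) /15 , E,3,sqrt( 11),  sqrt ( 14),  3*sqrt( 2),sqrt(19),6.69]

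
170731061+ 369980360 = 540711421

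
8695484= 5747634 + 2947850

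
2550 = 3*850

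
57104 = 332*172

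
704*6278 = 4419712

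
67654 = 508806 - 441152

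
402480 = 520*774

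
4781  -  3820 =961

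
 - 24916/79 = -316 + 48/79= - 315.39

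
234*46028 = 10770552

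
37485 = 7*5355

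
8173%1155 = 88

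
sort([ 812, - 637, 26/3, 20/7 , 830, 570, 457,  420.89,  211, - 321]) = [-637 , - 321,20/7,26/3,211,420.89 , 457, 570 , 812,830 ]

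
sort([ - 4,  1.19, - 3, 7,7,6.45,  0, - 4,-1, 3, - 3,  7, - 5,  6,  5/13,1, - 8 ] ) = [ - 8, - 5, - 4, - 4, - 3, - 3, - 1, 0,  5/13 , 1,1.19,  3 , 6, 6.45,  7 , 7, 7] 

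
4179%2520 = 1659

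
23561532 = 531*44372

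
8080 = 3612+4468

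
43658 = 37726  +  5932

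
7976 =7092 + 884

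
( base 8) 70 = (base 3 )2002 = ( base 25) 26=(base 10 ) 56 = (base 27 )22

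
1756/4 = 439 = 439.00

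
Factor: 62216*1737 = 108069192 = 2^3*3^2*7^1 * 11^1  *  101^1*193^1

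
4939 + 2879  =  7818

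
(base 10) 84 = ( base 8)124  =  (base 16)54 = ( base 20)44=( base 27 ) 33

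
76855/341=225 + 130/341 = 225.38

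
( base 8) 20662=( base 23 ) g71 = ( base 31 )8u8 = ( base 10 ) 8626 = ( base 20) 11B6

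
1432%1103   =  329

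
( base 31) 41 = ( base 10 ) 125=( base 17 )76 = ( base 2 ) 1111101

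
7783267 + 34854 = 7818121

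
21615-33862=-12247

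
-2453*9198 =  - 22562694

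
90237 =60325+29912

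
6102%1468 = 230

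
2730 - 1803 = 927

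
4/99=4/99 = 0.04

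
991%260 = 211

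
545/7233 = 545/7233 = 0.08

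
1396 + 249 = 1645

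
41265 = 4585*9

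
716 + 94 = 810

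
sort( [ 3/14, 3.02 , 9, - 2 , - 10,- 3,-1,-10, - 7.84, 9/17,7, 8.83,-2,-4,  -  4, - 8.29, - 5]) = [ - 10,  -  10, - 8.29, - 7.84,  -  5, - 4,  -  4 ,-3, -2, - 2,-1,3/14, 9/17, 3.02,7, 8.83, 9 ] 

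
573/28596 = 191/9532 =0.02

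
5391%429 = 243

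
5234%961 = 429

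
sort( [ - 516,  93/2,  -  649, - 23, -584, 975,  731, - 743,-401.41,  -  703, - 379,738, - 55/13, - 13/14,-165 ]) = [ -743, - 703, - 649,  -  584,  -  516 , - 401.41, - 379, - 165,  -  23, - 55/13,-13/14, 93/2, 731,  738,  975]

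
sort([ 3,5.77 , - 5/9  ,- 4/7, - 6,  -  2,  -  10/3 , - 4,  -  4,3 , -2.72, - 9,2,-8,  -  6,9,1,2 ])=[  -  9,  -  8, - 6, - 6,-4, -4, - 10/3, - 2.72, - 2,-4/7, - 5/9,1, 2, 2,3,3,5.77,  9]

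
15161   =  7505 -  -  7656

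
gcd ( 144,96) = 48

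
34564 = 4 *8641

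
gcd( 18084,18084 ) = 18084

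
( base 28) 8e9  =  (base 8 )15021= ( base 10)6673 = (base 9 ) 10134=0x1a11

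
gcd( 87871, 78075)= 1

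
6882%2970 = 942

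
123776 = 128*967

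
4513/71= 63+40/71 = 63.56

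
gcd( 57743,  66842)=1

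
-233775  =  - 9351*25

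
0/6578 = 0   =  0.00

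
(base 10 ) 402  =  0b110010010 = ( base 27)EO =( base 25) G2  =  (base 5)3102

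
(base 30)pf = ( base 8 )1375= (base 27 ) 119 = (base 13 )46B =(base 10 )765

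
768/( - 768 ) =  - 1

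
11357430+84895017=96252447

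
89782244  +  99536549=189318793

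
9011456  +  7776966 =16788422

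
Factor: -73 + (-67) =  - 140 = -2^2 * 5^1*7^1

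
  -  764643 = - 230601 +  - 534042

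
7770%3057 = 1656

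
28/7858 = 14/3929 = 0.00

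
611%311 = 300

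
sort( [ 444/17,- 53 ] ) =[ - 53, 444/17 ]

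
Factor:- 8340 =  - 2^2 * 3^1*5^1*139^1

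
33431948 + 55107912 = 88539860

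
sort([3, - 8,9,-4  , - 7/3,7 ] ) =[ - 8, - 4,  -  7/3, 3, 7, 9]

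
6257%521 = 5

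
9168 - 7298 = 1870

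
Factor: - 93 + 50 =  - 43=-43^1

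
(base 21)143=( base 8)1020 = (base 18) 1b6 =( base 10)528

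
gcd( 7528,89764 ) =4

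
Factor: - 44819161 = -131^1 * 342131^1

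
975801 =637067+338734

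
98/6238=49/3119 = 0.02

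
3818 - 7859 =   -  4041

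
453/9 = 151/3= 50.33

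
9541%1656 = 1261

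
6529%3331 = 3198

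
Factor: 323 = 17^1*19^1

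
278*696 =193488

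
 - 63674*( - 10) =636740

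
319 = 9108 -8789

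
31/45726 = 31/45726  =  0.00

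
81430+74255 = 155685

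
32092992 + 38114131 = 70207123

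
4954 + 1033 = 5987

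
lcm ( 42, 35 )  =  210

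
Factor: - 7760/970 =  - 8  =  - 2^3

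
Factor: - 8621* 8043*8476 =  - 2^2*3^1*7^1*13^1*37^1 * 163^1 *233^1 *383^1 = -  587714846628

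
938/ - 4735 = - 1  +  3797/4735= - 0.20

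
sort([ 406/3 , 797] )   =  [ 406/3,797 ]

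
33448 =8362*4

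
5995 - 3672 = 2323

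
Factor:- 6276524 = -2^2*1569131^1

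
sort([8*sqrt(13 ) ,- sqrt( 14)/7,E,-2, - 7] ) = [ - 7, - 2, - sqrt( 14)/7, E,8*sqrt( 13) ] 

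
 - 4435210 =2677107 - 7112317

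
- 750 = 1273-2023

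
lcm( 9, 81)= 81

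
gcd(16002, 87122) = 1778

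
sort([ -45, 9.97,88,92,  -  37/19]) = [  -  45,-37/19, 9.97, 88,  92 ] 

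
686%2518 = 686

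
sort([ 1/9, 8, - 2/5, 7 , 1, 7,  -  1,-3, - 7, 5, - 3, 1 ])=[ - 7, - 3 , - 3,  -  1, - 2/5,1/9 , 1,1 , 5,7,7, 8] 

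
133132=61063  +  72069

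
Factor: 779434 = 2^1* 211^1*1847^1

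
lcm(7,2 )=14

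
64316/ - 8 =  - 16079/2 = - 8039.50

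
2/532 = 1/266=0.00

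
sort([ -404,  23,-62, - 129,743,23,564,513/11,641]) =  [ - 404, - 129 ,  -  62,23,  23,513/11,  564, 641 , 743] 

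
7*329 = 2303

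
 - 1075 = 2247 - 3322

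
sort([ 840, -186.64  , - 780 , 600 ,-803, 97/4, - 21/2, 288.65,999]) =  [ - 803, - 780, - 186.64 , - 21/2, 97/4,288.65, 600, 840, 999]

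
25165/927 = 25165/927 = 27.15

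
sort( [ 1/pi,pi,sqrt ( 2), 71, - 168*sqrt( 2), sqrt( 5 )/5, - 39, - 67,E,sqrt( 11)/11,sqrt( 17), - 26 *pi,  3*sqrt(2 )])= [ - 168*sqrt( 2 ), - 26*pi, -67 ,  -  39,  sqrt( 11)/11,1/pi,sqrt( 5) /5,  sqrt( 2 ),E,pi,sqrt( 17 ),3*sqrt(2),  71 ] 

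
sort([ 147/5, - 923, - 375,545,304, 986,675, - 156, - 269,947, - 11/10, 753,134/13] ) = [-923 , - 375, - 269,-156,  -  11/10, 134/13, 147/5,  304, 545,675, 753, 947,  986 ]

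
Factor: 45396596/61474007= 2^2*17^1*283^1*337^1*8782001^( - 1) = 6485228/8782001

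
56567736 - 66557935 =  - 9990199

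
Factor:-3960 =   -  2^3*3^2*5^1* 11^1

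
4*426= 1704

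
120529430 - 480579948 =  - 360050518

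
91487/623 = 146  +  529/623 = 146.85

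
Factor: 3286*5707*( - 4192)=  - 2^6*13^1*31^1*53^1*131^1 * 439^1 = - 78613422784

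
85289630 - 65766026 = 19523604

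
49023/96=510+21/32 = 510.66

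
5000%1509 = 473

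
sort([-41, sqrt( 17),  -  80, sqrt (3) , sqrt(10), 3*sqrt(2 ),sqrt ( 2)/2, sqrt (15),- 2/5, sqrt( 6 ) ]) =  [ - 80, - 41, - 2/5, sqrt( 2 )/2, sqrt(3), sqrt ( 6 ), sqrt( 10), sqrt( 15),sqrt( 17 ),3*sqrt( 2 ) ]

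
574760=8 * 71845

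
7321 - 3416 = 3905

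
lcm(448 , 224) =448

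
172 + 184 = 356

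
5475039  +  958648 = 6433687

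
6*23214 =139284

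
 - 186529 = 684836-871365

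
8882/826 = 4441/413 = 10.75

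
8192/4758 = 4096/2379 = 1.72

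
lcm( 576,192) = 576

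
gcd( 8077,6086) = 1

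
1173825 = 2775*423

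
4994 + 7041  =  12035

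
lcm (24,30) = 120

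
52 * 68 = 3536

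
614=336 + 278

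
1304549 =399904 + 904645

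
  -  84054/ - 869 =84054/869 = 96.72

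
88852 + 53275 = 142127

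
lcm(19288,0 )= 0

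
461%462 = 461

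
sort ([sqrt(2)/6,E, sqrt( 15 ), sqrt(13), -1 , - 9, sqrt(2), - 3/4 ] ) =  [ - 9,- 1, - 3/4, sqrt (2)/6, sqrt( 2 ), E,sqrt(13),  sqrt( 15 )]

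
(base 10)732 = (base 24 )16c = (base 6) 3220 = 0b1011011100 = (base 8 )1334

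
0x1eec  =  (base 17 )1a6b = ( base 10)7916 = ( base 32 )7nc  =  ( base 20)jfg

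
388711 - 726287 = - 337576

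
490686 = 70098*7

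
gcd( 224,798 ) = 14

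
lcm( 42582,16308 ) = 766476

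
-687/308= - 3+237/308 = - 2.23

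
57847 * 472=27303784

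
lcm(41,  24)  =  984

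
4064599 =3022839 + 1041760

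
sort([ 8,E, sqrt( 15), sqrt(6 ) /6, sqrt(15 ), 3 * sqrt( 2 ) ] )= [sqrt( 6 )/6, E, sqrt(15), sqrt(15), 3*sqrt(2 ), 8 ] 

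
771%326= 119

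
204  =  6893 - 6689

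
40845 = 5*8169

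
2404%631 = 511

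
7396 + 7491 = 14887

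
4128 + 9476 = 13604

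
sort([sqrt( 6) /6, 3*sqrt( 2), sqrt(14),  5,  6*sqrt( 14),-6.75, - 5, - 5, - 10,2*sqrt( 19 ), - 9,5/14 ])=[ - 10, - 9,  -  6.75,-5 , - 5, 5/14,  sqrt(6) /6, sqrt(14 ),3*sqrt( 2 ) , 5,2*sqrt(  19 ) , 6*sqrt ( 14) ] 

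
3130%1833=1297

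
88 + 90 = 178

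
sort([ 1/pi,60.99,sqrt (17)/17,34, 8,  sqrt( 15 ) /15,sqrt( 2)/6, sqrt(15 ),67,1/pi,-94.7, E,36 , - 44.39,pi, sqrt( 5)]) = [  -  94.7,-44.39,  sqrt( 2 )/6,sqrt ( 17)/17,  sqrt ( 15)/15, 1/pi,1/pi,sqrt( 5),E,pi, sqrt( 15),8,34, 36,60.99, 67 ]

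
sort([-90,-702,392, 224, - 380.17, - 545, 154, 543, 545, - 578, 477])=[  -  702, - 578,  -  545,-380.17, - 90,154, 224,392,  477,543,545] 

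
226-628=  - 402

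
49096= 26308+22788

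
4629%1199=1032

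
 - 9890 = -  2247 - 7643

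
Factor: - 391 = -17^1*23^1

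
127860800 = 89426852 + 38433948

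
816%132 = 24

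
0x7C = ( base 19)6A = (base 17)75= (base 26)4K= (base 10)124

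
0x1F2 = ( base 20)14i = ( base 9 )613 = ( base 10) 498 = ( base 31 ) G2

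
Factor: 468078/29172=353/22= 2^ (-1) * 11^(-1)*353^1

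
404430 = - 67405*(-6) 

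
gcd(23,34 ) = 1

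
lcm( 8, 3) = 24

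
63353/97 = 653+12/97 =653.12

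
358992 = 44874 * 8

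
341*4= 1364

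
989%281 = 146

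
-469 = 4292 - 4761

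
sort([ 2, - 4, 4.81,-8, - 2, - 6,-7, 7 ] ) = [ - 8, - 7  ,-6,-4,  -  2, 2,4.81 , 7 ] 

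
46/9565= 46/9565 = 0.00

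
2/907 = 2/907 = 0.00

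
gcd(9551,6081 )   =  1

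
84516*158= 13353528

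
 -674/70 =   -  337/35  =  - 9.63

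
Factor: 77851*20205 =1572979455=3^2 * 5^1*127^1*449^1*613^1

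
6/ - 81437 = -6/81437 =- 0.00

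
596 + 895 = 1491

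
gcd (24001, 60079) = 1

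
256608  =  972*264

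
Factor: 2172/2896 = 3/4=2^( - 2 )*3^1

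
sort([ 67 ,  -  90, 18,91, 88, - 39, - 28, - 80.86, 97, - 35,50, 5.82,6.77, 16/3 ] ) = [ - 90,  -  80.86, - 39,-35,-28,  16/3,  5.82,6.77, 18, 50 , 67,88,91,97 ] 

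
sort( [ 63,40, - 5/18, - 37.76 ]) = [ - 37.76, - 5/18, 40, 63]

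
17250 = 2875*6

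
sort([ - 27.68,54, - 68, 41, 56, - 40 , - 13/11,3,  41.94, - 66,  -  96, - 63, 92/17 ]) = [ - 96, - 68,-66, - 63, - 40, - 27.68, - 13/11, 3, 92/17, 41, 41.94, 54, 56] 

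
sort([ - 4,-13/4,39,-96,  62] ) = [-96, - 4,  -  13/4 , 39 , 62 ] 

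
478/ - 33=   -  478/33= - 14.48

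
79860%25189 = 4293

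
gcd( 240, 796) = 4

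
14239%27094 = 14239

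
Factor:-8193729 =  - 3^1*2731243^1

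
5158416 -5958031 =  -799615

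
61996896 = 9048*6852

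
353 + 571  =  924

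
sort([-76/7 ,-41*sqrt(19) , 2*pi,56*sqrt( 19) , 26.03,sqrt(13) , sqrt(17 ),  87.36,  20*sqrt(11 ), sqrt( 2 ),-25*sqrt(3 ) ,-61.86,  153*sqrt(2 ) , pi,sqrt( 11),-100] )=[ - 41*sqrt(19 ), - 100,-61.86,- 25*sqrt(3) , - 76/7,sqrt(2) , pi,sqrt( 11),sqrt( 13),sqrt(17 ) , 2*pi, 26.03, 20*sqrt( 11),87.36,  153*sqrt ( 2 ),56*sqrt( 19)]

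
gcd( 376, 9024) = 376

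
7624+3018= 10642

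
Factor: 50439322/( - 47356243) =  - 2^1*11^ ( - 1 )*23^1 * 823^ (-1)*5231^( - 1)*1096507^1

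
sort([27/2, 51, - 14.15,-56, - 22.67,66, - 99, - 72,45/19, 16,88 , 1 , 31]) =[ - 99, - 72, - 56,  -  22.67, - 14.15, 1,45/19,  27/2, 16, 31, 51,66,88] 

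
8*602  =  4816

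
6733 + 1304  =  8037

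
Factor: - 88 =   -  2^3*11^1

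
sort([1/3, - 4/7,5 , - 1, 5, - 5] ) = [ - 5 ,  -  1 , - 4/7, 1/3, 5, 5]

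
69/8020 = 69/8020 = 0.01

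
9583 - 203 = 9380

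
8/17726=4/8863 = 0.00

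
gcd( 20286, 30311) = 1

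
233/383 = 233/383 = 0.61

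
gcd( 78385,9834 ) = 1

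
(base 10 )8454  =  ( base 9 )12533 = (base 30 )9BO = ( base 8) 20406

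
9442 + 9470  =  18912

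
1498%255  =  223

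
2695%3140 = 2695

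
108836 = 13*8372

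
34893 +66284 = 101177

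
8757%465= 387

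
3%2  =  1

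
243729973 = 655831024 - 412101051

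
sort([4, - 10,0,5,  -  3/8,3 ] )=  [-10, -3/8,0,3,4, 5]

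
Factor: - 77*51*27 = - 3^4*7^1*11^1*17^1 = -106029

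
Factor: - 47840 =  - 2^5*5^1*13^1*23^1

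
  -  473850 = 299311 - 773161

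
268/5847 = 268/5847 = 0.05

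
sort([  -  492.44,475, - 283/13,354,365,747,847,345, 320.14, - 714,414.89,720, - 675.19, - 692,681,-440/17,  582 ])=[ - 714, - 692,-675.19, - 492.44,  -  440/17, - 283/13 , 320.14, 345,  354, 365, 414.89,475,582, 681,720, 747,847]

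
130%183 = 130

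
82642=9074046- 8991404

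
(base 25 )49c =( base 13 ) 1327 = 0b101010110001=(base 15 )c27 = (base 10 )2737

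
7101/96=2367/32 = 73.97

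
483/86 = 5 + 53/86 = 5.62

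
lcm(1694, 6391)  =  140602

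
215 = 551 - 336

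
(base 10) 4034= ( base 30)4ee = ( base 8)7702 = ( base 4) 333002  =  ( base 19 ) b36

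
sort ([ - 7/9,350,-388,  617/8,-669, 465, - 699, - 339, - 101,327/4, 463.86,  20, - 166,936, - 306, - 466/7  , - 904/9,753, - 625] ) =[-699,-669, - 625,-388,- 339, - 306, -166, - 101, - 904/9,  -  466/7, - 7/9,20, 617/8 , 327/4  ,  350,463.86, 465, 753,936]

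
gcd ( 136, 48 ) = 8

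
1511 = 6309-4798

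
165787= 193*859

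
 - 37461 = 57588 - 95049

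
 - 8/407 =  - 8/407=- 0.02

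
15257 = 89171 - 73914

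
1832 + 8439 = 10271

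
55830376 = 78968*707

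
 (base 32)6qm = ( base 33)6E2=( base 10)6998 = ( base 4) 1231112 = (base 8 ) 15526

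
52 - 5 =47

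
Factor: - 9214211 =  - 9214211^1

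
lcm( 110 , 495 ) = 990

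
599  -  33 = 566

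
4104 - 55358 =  -51254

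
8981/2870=1283/410= 3.13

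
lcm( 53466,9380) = 534660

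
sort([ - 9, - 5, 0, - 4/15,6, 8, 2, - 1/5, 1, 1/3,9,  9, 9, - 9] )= [ - 9,-9, - 5, - 4/15, - 1/5 , 0, 1/3,  1,2, 6, 8,9, 9, 9]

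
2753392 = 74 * 37208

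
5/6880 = 1/1376 = 0.00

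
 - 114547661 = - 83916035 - 30631626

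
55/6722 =55/6722  =  0.01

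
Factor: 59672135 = 5^1*863^1*13829^1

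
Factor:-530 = - 2^1 * 5^1*53^1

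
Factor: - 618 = - 2^1*3^1 * 103^1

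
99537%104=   9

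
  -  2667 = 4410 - 7077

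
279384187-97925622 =181458565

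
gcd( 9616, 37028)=4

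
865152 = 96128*9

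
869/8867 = 869/8867 =0.10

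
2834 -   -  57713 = 60547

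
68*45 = 3060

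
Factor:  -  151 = - 151^1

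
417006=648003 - 230997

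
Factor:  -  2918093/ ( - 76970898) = 2^( - 1)* 3^( - 4)*41^1*61^( - 1)*103^1*691^1*7789^( - 1) 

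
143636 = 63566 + 80070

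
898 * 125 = 112250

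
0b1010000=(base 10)80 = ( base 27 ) 2Q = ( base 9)88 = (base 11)73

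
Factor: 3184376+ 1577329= 3^1  *  5^1*13^1*24419^1 = 4761705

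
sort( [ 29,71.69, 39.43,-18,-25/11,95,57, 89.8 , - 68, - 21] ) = [ -68,- 21, - 18 , -25/11, 29, 39.43, 57, 71.69, 89.8 , 95]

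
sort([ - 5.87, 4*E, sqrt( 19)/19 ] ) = [ -5.87, sqrt( 19) /19,4*E]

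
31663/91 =31663/91 =347.95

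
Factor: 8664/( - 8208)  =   - 2^ (  -  1 )*3^ (-2)*19^1 = - 19/18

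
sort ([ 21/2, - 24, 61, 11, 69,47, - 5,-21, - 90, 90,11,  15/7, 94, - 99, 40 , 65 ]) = [ - 99,-90,-24, - 21, - 5,15/7, 21/2,  11, 11, 40, 47, 61, 65 , 69,90,94]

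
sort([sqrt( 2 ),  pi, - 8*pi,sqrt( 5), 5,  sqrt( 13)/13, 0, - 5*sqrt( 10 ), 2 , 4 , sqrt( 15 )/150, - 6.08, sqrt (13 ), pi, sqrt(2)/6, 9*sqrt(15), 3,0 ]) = [ - 8* pi , -5 *sqrt(10),-6.08,0, 0, sqrt( 15)/150,sqrt (2 ) /6, sqrt( 13)/13, sqrt( 2),2, sqrt( 5), 3, pi,pi, sqrt(13 ), 4, 5, 9*sqrt( 15 )]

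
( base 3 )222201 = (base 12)501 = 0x2d1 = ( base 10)721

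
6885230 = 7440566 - 555336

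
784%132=124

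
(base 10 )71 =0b1000111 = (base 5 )241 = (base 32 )27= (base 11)65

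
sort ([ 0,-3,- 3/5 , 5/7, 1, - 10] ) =[  -  10 , - 3, - 3/5,0,5/7,1 ] 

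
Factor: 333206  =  2^1*166603^1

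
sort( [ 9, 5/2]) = [ 5/2, 9]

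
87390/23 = 87390/23 = 3799.57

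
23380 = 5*4676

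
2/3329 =2/3329= 0.00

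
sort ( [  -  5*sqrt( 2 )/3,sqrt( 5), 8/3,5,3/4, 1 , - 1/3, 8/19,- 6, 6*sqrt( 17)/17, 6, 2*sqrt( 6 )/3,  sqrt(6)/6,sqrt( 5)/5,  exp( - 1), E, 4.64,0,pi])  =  [ - 6, - 5*  sqrt ( 2)/3, - 1/3,0,exp ( - 1),sqrt(6 )/6,8/19,sqrt (5 )/5,3/4, 1,6 * sqrt( 17)/17,2*sqrt( 6 ) /3,sqrt( 5),8/3,E,pi,4.64,5 , 6]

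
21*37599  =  789579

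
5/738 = 5/738 = 0.01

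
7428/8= 1857/2 = 928.50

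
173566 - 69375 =104191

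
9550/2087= 9550/2087 = 4.58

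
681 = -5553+6234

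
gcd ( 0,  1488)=1488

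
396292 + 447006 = 843298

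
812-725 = 87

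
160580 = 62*2590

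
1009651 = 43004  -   - 966647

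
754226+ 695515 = 1449741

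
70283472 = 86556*812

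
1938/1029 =646/343 = 1.88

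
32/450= 16/225 = 0.07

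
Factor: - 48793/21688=-2^( - 3)* 59^1*827^1*2711^( - 1 ) 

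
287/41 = 7 =7.00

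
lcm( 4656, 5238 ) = 41904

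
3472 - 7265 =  - 3793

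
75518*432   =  32623776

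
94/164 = 47/82 = 0.57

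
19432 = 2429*8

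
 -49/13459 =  - 1+13410/13459= - 0.00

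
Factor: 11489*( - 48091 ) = - 11489^1*48091^1 = -552517499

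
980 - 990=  - 10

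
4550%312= 182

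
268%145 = 123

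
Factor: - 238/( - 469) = 34/67 = 2^1*17^1*67^( - 1 )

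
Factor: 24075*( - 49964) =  - 2^2*3^2*5^2*107^1*12491^1 = -1202883300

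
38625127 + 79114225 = 117739352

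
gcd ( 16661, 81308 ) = 1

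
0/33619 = 0 = 0.00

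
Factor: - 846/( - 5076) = 1/6 = 2^(  -  1 )*3^( -1) 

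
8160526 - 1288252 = 6872274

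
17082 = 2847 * 6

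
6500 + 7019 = 13519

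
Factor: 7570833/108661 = 3^1*7^( - 1)*19^ ( - 2)*43^( -1)*1523^1 * 1657^1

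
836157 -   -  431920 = 1268077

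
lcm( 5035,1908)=181260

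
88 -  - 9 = 97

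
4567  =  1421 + 3146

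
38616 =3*12872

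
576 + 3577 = 4153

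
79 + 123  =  202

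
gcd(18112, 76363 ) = 1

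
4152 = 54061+- 49909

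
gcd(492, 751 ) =1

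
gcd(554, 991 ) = 1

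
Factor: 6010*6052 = 2^3*5^1 * 17^1 * 89^1*601^1  =  36372520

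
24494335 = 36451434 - 11957099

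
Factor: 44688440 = 2^3 * 5^1 *383^1*2917^1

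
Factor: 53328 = 2^4 * 3^1*11^1*101^1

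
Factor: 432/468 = 2^2 * 3^1*13^( - 1 ) = 12/13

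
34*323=10982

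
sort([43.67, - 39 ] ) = [ - 39,43.67]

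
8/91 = 8/91 =0.09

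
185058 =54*3427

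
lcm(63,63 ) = 63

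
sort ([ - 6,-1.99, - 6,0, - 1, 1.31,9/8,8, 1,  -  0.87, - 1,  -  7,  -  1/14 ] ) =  [ - 7, - 6,  -  6, - 1.99,-1 ,-1,- 0.87,-1/14 , 0, 1,9/8,1.31 , 8 ] 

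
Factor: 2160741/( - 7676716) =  - 2^ (  -  2)*3^1*11^1*31^ (  -  1)*41^1*1597^1*61909^( - 1) 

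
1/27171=1/27171=0.00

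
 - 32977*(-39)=1286103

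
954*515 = 491310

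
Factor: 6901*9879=68174979 = 3^1 * 37^1*67^1 * 89^1 *103^1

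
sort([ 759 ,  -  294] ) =[ - 294,759]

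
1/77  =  1/77 = 0.01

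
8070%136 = 46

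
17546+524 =18070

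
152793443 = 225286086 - 72492643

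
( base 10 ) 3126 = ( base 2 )110000110110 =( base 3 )11021210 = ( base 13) 1566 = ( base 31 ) 37Q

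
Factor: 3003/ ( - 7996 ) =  - 2^(- 2 )*3^1*7^1*11^1*13^1*1999^(-1) 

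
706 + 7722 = 8428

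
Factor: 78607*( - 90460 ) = -7110789220  =  - 2^2*5^1*4523^1*78607^1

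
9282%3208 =2866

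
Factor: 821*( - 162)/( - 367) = 2^1*3^4*367^( - 1)*821^1 = 133002/367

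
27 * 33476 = 903852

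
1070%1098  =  1070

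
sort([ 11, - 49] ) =[ - 49, 11 ]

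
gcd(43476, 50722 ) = 7246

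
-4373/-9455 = 4373/9455 = 0.46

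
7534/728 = 3767/364=10.35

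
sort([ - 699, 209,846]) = [ - 699,209,846]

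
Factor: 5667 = 3^1*1889^1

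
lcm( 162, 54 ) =162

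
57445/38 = 57445/38 = 1511.71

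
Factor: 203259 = 3^1*7^1*9679^1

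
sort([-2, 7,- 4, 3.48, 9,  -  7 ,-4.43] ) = [ - 7, - 4.43,-4,- 2,3.48,7, 9 ] 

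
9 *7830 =70470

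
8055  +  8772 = 16827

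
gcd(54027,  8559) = 27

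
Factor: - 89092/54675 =-2^2*3^ (  -  7 ) * 5^( - 2 )*22273^1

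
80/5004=20/1251 = 0.02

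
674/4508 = 337/2254 = 0.15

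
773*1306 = 1009538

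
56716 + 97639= 154355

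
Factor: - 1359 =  - 3^2*151^1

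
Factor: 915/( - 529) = -3^1*5^1*23^( - 2 ) *61^1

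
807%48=39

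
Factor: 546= 2^1*3^1*7^1*13^1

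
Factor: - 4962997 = -13^1*17^2*1321^1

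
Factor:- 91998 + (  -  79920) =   -  171918  =  -2^1*3^2*9551^1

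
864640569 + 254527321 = 1119167890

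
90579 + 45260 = 135839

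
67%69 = 67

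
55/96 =55/96 = 0.57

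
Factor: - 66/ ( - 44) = 3/2 =2^( - 1 )*3^1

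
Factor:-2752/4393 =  - 2^6*23^(-1 )*43^1 * 191^( - 1 ) 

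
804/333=2 + 46/111=2.41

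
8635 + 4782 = 13417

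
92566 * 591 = 54706506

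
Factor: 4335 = 3^1*5^1 * 17^2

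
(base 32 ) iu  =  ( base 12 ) 426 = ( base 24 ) 116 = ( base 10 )606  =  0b1001011110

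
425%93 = 53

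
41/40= 41/40 = 1.02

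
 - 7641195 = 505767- 8146962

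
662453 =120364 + 542089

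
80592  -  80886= - 294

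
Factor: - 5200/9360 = - 3^( -2)*5^1 = - 5/9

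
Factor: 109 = 109^1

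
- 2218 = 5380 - 7598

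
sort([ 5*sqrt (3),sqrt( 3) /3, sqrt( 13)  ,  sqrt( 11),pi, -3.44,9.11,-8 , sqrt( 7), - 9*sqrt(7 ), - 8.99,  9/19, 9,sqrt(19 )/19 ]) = [ - 9*sqrt( 7), - 8.99, - 8,-3.44,sqrt( 19 )/19,9/19,sqrt( 3 )/3,sqrt(7),pi, sqrt( 11),sqrt( 13), 5*sqrt ( 3),9,9.11]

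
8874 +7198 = 16072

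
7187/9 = 7187/9 = 798.56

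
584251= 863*677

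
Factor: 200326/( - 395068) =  - 2^( - 1) * 7^1*41^1*283^ ( - 1) = - 287/566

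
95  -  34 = 61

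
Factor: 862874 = 2^1 * 317^1*1361^1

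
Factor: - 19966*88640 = -1769786240 = - 2^7*5^1 * 67^1*149^1*277^1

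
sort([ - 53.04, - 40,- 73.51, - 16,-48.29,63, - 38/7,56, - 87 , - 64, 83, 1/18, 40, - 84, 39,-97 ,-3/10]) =[ - 97, - 87, -84 ,-73.51 , - 64, - 53.04, - 48.29,-40,-16,-38/7, - 3/10,1/18 , 39 , 40,56,63, 83 ]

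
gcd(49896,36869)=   7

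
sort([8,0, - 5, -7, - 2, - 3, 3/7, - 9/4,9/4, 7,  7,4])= [  -  7, - 5, -3, - 9/4,-2 , 0 , 3/7, 9/4, 4 , 7,7,8 ]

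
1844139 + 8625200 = 10469339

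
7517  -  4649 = 2868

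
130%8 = 2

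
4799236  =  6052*793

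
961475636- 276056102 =685419534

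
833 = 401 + 432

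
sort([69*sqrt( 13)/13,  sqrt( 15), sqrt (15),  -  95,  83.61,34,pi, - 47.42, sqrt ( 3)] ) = [ - 95,  -  47.42,sqrt(3),pi,  sqrt (15), sqrt( 15),69*sqrt ( 13 )/13,34,83.61]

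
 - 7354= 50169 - 57523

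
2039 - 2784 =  - 745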